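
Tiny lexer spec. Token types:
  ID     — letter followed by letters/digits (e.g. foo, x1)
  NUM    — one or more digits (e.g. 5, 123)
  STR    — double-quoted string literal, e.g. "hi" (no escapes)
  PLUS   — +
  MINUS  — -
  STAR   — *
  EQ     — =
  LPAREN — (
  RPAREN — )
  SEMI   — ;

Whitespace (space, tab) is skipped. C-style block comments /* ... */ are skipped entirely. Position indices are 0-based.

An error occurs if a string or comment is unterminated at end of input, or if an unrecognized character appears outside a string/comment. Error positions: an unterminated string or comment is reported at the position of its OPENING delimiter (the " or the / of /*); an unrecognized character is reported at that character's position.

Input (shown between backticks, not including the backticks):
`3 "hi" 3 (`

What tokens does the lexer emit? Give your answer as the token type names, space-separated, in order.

pos=0: emit NUM '3' (now at pos=1)
pos=2: enter STRING mode
pos=2: emit STR "hi" (now at pos=6)
pos=7: emit NUM '3' (now at pos=8)
pos=9: emit LPAREN '('
DONE. 4 tokens: [NUM, STR, NUM, LPAREN]

Answer: NUM STR NUM LPAREN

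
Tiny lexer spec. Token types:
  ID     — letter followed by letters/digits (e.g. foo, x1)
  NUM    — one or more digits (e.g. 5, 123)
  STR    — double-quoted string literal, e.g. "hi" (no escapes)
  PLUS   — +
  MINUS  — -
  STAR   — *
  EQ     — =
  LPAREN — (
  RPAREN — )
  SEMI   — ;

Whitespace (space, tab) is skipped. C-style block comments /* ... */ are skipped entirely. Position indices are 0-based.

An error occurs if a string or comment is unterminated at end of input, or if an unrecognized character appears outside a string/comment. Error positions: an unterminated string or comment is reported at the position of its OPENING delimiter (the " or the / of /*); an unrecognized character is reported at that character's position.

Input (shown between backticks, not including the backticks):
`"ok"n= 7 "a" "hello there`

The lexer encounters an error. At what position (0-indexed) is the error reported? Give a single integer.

pos=0: enter STRING mode
pos=0: emit STR "ok" (now at pos=4)
pos=4: emit ID 'n' (now at pos=5)
pos=5: emit EQ '='
pos=7: emit NUM '7' (now at pos=8)
pos=9: enter STRING mode
pos=9: emit STR "a" (now at pos=12)
pos=13: enter STRING mode
pos=13: ERROR — unterminated string

Answer: 13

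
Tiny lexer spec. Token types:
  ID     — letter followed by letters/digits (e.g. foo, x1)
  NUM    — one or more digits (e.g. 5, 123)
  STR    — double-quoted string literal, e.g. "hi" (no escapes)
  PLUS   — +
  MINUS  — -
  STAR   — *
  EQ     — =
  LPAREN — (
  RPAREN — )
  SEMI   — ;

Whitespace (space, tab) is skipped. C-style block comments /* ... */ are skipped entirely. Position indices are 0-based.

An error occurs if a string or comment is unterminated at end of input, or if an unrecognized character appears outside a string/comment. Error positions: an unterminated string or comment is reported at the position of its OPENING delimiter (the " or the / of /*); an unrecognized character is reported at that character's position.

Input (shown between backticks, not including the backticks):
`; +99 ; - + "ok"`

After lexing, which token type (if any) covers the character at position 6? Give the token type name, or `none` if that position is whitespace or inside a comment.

Answer: SEMI

Derivation:
pos=0: emit SEMI ';'
pos=2: emit PLUS '+'
pos=3: emit NUM '99' (now at pos=5)
pos=6: emit SEMI ';'
pos=8: emit MINUS '-'
pos=10: emit PLUS '+'
pos=12: enter STRING mode
pos=12: emit STR "ok" (now at pos=16)
DONE. 7 tokens: [SEMI, PLUS, NUM, SEMI, MINUS, PLUS, STR]
Position 6: char is ';' -> SEMI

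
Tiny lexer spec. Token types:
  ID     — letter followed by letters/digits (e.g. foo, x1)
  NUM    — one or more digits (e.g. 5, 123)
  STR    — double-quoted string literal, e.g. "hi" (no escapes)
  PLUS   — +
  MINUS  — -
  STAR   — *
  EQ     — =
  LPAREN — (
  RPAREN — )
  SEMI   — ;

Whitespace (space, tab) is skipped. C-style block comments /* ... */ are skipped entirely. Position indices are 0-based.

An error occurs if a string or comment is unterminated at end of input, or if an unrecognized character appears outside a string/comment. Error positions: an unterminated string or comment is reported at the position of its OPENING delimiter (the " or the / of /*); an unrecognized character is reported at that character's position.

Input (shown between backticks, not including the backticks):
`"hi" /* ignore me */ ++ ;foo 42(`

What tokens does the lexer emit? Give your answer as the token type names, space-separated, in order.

pos=0: enter STRING mode
pos=0: emit STR "hi" (now at pos=4)
pos=5: enter COMMENT mode (saw '/*')
exit COMMENT mode (now at pos=20)
pos=21: emit PLUS '+'
pos=22: emit PLUS '+'
pos=24: emit SEMI ';'
pos=25: emit ID 'foo' (now at pos=28)
pos=29: emit NUM '42' (now at pos=31)
pos=31: emit LPAREN '('
DONE. 7 tokens: [STR, PLUS, PLUS, SEMI, ID, NUM, LPAREN]

Answer: STR PLUS PLUS SEMI ID NUM LPAREN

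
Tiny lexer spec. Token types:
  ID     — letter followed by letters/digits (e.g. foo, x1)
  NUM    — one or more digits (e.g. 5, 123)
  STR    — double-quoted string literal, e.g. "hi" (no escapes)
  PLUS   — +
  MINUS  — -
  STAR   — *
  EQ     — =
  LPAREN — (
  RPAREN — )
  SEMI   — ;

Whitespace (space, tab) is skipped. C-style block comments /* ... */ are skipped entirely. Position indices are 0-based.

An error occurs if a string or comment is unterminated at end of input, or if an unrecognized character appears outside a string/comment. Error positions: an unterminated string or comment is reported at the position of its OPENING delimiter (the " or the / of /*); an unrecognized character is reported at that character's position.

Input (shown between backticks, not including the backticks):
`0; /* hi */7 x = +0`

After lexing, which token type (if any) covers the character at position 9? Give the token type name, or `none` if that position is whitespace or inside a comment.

pos=0: emit NUM '0' (now at pos=1)
pos=1: emit SEMI ';'
pos=3: enter COMMENT mode (saw '/*')
exit COMMENT mode (now at pos=11)
pos=11: emit NUM '7' (now at pos=12)
pos=13: emit ID 'x' (now at pos=14)
pos=15: emit EQ '='
pos=17: emit PLUS '+'
pos=18: emit NUM '0' (now at pos=19)
DONE. 7 tokens: [NUM, SEMI, NUM, ID, EQ, PLUS, NUM]
Position 9: char is '*' -> none

Answer: none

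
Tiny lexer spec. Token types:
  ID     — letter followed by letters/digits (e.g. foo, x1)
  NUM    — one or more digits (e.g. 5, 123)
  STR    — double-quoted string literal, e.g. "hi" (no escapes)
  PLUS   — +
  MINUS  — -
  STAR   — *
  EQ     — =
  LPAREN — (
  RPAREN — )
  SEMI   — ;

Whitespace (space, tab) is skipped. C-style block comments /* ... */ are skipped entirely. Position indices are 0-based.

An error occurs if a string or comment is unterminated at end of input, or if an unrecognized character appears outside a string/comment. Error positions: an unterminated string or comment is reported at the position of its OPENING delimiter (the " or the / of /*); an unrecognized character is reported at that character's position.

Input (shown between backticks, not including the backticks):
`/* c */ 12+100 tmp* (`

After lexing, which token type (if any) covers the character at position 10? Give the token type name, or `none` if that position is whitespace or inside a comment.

pos=0: enter COMMENT mode (saw '/*')
exit COMMENT mode (now at pos=7)
pos=8: emit NUM '12' (now at pos=10)
pos=10: emit PLUS '+'
pos=11: emit NUM '100' (now at pos=14)
pos=15: emit ID 'tmp' (now at pos=18)
pos=18: emit STAR '*'
pos=20: emit LPAREN '('
DONE. 6 tokens: [NUM, PLUS, NUM, ID, STAR, LPAREN]
Position 10: char is '+' -> PLUS

Answer: PLUS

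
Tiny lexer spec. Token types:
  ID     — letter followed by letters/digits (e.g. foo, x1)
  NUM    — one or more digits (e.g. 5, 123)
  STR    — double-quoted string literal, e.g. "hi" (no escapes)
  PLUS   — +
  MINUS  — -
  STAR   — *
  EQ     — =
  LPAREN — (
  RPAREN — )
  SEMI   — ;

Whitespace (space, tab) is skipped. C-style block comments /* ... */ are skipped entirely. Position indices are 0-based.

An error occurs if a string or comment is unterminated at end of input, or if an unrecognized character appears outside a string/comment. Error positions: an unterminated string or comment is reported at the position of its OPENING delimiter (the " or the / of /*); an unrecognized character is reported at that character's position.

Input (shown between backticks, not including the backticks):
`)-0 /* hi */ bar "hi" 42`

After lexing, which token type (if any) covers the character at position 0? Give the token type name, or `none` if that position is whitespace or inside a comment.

Answer: RPAREN

Derivation:
pos=0: emit RPAREN ')'
pos=1: emit MINUS '-'
pos=2: emit NUM '0' (now at pos=3)
pos=4: enter COMMENT mode (saw '/*')
exit COMMENT mode (now at pos=12)
pos=13: emit ID 'bar' (now at pos=16)
pos=17: enter STRING mode
pos=17: emit STR "hi" (now at pos=21)
pos=22: emit NUM '42' (now at pos=24)
DONE. 6 tokens: [RPAREN, MINUS, NUM, ID, STR, NUM]
Position 0: char is ')' -> RPAREN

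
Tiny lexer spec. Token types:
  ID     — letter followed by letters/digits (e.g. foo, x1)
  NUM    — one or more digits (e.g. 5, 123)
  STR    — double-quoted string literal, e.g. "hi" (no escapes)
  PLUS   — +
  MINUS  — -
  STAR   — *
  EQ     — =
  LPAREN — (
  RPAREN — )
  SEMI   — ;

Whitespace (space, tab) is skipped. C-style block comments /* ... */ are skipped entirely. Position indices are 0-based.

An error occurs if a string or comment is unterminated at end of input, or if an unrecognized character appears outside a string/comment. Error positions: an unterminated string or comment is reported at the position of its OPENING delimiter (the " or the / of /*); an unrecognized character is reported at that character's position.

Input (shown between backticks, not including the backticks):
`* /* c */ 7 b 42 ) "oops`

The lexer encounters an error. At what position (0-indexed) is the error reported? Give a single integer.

Answer: 19

Derivation:
pos=0: emit STAR '*'
pos=2: enter COMMENT mode (saw '/*')
exit COMMENT mode (now at pos=9)
pos=10: emit NUM '7' (now at pos=11)
pos=12: emit ID 'b' (now at pos=13)
pos=14: emit NUM '42' (now at pos=16)
pos=17: emit RPAREN ')'
pos=19: enter STRING mode
pos=19: ERROR — unterminated string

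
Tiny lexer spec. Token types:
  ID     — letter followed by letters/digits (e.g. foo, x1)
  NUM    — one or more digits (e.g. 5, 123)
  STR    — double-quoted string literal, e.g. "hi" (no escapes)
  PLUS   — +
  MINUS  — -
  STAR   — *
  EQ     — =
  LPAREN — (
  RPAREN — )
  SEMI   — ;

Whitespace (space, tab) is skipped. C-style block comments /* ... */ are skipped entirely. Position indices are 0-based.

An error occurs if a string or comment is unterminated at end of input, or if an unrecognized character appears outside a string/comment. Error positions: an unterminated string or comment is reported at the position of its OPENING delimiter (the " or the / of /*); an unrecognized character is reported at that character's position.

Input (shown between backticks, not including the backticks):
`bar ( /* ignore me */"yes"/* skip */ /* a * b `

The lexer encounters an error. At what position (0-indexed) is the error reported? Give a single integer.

Answer: 37

Derivation:
pos=0: emit ID 'bar' (now at pos=3)
pos=4: emit LPAREN '('
pos=6: enter COMMENT mode (saw '/*')
exit COMMENT mode (now at pos=21)
pos=21: enter STRING mode
pos=21: emit STR "yes" (now at pos=26)
pos=26: enter COMMENT mode (saw '/*')
exit COMMENT mode (now at pos=36)
pos=37: enter COMMENT mode (saw '/*')
pos=37: ERROR — unterminated comment (reached EOF)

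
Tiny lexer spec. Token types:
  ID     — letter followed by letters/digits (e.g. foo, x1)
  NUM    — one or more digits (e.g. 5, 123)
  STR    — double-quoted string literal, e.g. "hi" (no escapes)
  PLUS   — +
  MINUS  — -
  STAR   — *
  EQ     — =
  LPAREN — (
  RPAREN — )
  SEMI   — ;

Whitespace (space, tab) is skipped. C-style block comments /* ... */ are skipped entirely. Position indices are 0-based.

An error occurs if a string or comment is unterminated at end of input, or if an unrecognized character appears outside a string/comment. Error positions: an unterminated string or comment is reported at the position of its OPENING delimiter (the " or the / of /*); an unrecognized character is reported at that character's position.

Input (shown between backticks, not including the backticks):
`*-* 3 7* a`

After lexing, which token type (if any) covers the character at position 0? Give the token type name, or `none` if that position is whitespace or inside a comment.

pos=0: emit STAR '*'
pos=1: emit MINUS '-'
pos=2: emit STAR '*'
pos=4: emit NUM '3' (now at pos=5)
pos=6: emit NUM '7' (now at pos=7)
pos=7: emit STAR '*'
pos=9: emit ID 'a' (now at pos=10)
DONE. 7 tokens: [STAR, MINUS, STAR, NUM, NUM, STAR, ID]
Position 0: char is '*' -> STAR

Answer: STAR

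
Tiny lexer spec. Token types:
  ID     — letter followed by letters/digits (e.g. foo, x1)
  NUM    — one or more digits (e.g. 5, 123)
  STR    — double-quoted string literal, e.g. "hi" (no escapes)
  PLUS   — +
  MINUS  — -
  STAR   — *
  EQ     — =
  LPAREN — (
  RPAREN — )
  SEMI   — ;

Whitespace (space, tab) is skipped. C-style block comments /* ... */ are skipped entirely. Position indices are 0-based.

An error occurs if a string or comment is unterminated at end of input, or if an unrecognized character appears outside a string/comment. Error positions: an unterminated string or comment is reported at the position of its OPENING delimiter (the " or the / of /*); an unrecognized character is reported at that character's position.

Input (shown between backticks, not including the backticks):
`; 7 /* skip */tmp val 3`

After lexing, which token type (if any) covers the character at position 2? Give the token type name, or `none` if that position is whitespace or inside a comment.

pos=0: emit SEMI ';'
pos=2: emit NUM '7' (now at pos=3)
pos=4: enter COMMENT mode (saw '/*')
exit COMMENT mode (now at pos=14)
pos=14: emit ID 'tmp' (now at pos=17)
pos=18: emit ID 'val' (now at pos=21)
pos=22: emit NUM '3' (now at pos=23)
DONE. 5 tokens: [SEMI, NUM, ID, ID, NUM]
Position 2: char is '7' -> NUM

Answer: NUM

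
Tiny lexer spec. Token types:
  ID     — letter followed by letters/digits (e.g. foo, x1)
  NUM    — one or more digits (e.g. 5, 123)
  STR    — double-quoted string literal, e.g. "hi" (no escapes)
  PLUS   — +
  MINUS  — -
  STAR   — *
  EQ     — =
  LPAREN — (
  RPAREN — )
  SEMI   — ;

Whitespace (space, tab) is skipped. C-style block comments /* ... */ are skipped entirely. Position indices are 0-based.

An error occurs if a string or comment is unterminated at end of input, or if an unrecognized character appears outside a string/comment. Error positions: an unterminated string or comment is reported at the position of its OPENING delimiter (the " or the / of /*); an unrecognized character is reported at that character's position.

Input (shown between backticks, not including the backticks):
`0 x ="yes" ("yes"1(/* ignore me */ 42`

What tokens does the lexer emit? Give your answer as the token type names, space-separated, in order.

pos=0: emit NUM '0' (now at pos=1)
pos=2: emit ID 'x' (now at pos=3)
pos=4: emit EQ '='
pos=5: enter STRING mode
pos=5: emit STR "yes" (now at pos=10)
pos=11: emit LPAREN '('
pos=12: enter STRING mode
pos=12: emit STR "yes" (now at pos=17)
pos=17: emit NUM '1' (now at pos=18)
pos=18: emit LPAREN '('
pos=19: enter COMMENT mode (saw '/*')
exit COMMENT mode (now at pos=34)
pos=35: emit NUM '42' (now at pos=37)
DONE. 9 tokens: [NUM, ID, EQ, STR, LPAREN, STR, NUM, LPAREN, NUM]

Answer: NUM ID EQ STR LPAREN STR NUM LPAREN NUM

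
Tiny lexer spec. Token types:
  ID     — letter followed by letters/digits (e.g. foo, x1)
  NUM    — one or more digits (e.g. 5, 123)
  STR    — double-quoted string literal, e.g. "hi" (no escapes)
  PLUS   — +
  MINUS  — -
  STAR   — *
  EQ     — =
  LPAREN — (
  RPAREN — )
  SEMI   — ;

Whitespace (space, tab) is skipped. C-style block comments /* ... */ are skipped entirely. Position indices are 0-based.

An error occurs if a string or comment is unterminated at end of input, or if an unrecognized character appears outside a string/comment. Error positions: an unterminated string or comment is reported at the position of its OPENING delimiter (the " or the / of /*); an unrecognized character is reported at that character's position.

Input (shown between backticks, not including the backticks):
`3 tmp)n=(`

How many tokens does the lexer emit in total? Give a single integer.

Answer: 6

Derivation:
pos=0: emit NUM '3' (now at pos=1)
pos=2: emit ID 'tmp' (now at pos=5)
pos=5: emit RPAREN ')'
pos=6: emit ID 'n' (now at pos=7)
pos=7: emit EQ '='
pos=8: emit LPAREN '('
DONE. 6 tokens: [NUM, ID, RPAREN, ID, EQ, LPAREN]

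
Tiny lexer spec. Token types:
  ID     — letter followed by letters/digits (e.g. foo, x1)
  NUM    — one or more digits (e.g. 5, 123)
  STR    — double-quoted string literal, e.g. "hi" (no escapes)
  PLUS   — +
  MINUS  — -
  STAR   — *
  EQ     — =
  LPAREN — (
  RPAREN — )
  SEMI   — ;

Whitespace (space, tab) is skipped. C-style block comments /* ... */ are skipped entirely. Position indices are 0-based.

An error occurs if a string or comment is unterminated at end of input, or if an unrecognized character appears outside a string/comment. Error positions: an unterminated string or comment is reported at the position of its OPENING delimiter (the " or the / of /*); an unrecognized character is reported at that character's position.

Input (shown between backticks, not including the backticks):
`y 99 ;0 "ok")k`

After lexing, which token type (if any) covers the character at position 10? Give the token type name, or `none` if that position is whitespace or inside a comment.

pos=0: emit ID 'y' (now at pos=1)
pos=2: emit NUM '99' (now at pos=4)
pos=5: emit SEMI ';'
pos=6: emit NUM '0' (now at pos=7)
pos=8: enter STRING mode
pos=8: emit STR "ok" (now at pos=12)
pos=12: emit RPAREN ')'
pos=13: emit ID 'k' (now at pos=14)
DONE. 7 tokens: [ID, NUM, SEMI, NUM, STR, RPAREN, ID]
Position 10: char is 'k' -> STR

Answer: STR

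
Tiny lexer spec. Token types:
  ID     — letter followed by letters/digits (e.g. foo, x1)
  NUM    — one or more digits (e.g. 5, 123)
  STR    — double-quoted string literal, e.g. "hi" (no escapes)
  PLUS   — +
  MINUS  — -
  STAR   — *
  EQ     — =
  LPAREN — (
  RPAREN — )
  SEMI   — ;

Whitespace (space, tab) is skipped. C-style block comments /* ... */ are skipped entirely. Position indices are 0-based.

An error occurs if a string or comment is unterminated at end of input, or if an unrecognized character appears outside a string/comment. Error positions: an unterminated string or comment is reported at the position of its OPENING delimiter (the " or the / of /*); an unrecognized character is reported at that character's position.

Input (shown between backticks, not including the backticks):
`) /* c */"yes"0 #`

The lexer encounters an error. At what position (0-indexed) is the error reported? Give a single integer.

Answer: 16

Derivation:
pos=0: emit RPAREN ')'
pos=2: enter COMMENT mode (saw '/*')
exit COMMENT mode (now at pos=9)
pos=9: enter STRING mode
pos=9: emit STR "yes" (now at pos=14)
pos=14: emit NUM '0' (now at pos=15)
pos=16: ERROR — unrecognized char '#'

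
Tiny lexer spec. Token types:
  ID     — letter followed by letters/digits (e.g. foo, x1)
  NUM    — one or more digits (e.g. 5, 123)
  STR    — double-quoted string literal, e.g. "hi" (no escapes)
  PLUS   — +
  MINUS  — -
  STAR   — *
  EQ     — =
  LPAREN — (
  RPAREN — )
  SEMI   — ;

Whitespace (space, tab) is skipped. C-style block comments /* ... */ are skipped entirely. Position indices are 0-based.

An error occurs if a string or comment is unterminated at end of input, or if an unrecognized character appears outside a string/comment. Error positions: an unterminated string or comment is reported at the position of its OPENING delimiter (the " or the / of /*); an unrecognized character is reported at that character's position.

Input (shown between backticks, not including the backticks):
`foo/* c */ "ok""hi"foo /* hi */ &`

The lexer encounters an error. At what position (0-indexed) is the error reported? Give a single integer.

Answer: 32

Derivation:
pos=0: emit ID 'foo' (now at pos=3)
pos=3: enter COMMENT mode (saw '/*')
exit COMMENT mode (now at pos=10)
pos=11: enter STRING mode
pos=11: emit STR "ok" (now at pos=15)
pos=15: enter STRING mode
pos=15: emit STR "hi" (now at pos=19)
pos=19: emit ID 'foo' (now at pos=22)
pos=23: enter COMMENT mode (saw '/*')
exit COMMENT mode (now at pos=31)
pos=32: ERROR — unrecognized char '&'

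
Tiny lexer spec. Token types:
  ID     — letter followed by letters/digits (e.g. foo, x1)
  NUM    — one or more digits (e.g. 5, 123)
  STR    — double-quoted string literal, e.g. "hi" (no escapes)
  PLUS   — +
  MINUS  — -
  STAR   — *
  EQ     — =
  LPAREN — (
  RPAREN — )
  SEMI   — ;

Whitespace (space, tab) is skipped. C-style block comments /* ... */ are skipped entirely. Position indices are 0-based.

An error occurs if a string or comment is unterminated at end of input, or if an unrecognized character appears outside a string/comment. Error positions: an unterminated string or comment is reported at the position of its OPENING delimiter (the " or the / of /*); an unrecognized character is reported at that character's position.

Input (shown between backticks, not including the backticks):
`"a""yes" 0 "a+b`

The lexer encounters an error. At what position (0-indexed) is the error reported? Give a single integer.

pos=0: enter STRING mode
pos=0: emit STR "a" (now at pos=3)
pos=3: enter STRING mode
pos=3: emit STR "yes" (now at pos=8)
pos=9: emit NUM '0' (now at pos=10)
pos=11: enter STRING mode
pos=11: ERROR — unterminated string

Answer: 11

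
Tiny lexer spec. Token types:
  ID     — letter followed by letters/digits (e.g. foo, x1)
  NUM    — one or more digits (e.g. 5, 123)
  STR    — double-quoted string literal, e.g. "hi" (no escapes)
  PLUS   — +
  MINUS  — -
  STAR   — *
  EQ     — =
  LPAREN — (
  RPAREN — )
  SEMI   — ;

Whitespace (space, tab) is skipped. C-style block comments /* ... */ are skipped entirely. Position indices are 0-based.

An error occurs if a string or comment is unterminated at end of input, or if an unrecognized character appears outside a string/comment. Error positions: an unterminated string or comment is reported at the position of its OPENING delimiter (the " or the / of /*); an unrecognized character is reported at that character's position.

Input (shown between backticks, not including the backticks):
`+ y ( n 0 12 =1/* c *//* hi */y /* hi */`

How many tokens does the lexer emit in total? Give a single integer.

Answer: 9

Derivation:
pos=0: emit PLUS '+'
pos=2: emit ID 'y' (now at pos=3)
pos=4: emit LPAREN '('
pos=6: emit ID 'n' (now at pos=7)
pos=8: emit NUM '0' (now at pos=9)
pos=10: emit NUM '12' (now at pos=12)
pos=13: emit EQ '='
pos=14: emit NUM '1' (now at pos=15)
pos=15: enter COMMENT mode (saw '/*')
exit COMMENT mode (now at pos=22)
pos=22: enter COMMENT mode (saw '/*')
exit COMMENT mode (now at pos=30)
pos=30: emit ID 'y' (now at pos=31)
pos=32: enter COMMENT mode (saw '/*')
exit COMMENT mode (now at pos=40)
DONE. 9 tokens: [PLUS, ID, LPAREN, ID, NUM, NUM, EQ, NUM, ID]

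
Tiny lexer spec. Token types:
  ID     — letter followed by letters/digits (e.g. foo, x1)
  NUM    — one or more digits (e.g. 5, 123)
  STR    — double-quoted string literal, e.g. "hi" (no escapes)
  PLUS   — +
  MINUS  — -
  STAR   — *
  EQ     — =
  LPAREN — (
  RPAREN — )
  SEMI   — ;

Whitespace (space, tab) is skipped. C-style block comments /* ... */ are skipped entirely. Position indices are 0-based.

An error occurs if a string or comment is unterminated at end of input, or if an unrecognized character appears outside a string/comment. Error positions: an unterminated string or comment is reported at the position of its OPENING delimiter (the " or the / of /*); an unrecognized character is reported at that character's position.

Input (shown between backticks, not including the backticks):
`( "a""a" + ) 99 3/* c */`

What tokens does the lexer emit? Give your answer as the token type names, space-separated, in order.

pos=0: emit LPAREN '('
pos=2: enter STRING mode
pos=2: emit STR "a" (now at pos=5)
pos=5: enter STRING mode
pos=5: emit STR "a" (now at pos=8)
pos=9: emit PLUS '+'
pos=11: emit RPAREN ')'
pos=13: emit NUM '99' (now at pos=15)
pos=16: emit NUM '3' (now at pos=17)
pos=17: enter COMMENT mode (saw '/*')
exit COMMENT mode (now at pos=24)
DONE. 7 tokens: [LPAREN, STR, STR, PLUS, RPAREN, NUM, NUM]

Answer: LPAREN STR STR PLUS RPAREN NUM NUM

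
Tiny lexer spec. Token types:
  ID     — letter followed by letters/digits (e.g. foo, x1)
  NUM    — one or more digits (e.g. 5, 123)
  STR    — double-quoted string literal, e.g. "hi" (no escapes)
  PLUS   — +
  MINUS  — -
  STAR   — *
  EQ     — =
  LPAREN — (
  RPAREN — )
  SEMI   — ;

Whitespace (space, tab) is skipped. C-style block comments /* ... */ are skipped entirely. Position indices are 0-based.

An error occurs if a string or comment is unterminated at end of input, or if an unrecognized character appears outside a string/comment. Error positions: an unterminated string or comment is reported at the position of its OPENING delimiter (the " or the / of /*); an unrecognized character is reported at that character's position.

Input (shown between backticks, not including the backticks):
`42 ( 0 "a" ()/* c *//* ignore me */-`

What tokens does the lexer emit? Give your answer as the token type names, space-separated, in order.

Answer: NUM LPAREN NUM STR LPAREN RPAREN MINUS

Derivation:
pos=0: emit NUM '42' (now at pos=2)
pos=3: emit LPAREN '('
pos=5: emit NUM '0' (now at pos=6)
pos=7: enter STRING mode
pos=7: emit STR "a" (now at pos=10)
pos=11: emit LPAREN '('
pos=12: emit RPAREN ')'
pos=13: enter COMMENT mode (saw '/*')
exit COMMENT mode (now at pos=20)
pos=20: enter COMMENT mode (saw '/*')
exit COMMENT mode (now at pos=35)
pos=35: emit MINUS '-'
DONE. 7 tokens: [NUM, LPAREN, NUM, STR, LPAREN, RPAREN, MINUS]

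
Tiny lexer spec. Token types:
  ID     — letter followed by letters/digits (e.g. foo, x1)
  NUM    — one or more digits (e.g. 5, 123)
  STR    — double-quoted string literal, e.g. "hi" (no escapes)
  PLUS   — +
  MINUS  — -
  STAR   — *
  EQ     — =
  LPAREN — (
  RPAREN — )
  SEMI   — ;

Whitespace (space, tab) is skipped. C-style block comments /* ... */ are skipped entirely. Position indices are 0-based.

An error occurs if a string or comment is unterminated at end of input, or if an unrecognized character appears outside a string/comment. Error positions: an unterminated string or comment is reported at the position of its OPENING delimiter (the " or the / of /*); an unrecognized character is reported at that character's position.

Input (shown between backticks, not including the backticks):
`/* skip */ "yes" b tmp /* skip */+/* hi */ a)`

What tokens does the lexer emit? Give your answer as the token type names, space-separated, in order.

Answer: STR ID ID PLUS ID RPAREN

Derivation:
pos=0: enter COMMENT mode (saw '/*')
exit COMMENT mode (now at pos=10)
pos=11: enter STRING mode
pos=11: emit STR "yes" (now at pos=16)
pos=17: emit ID 'b' (now at pos=18)
pos=19: emit ID 'tmp' (now at pos=22)
pos=23: enter COMMENT mode (saw '/*')
exit COMMENT mode (now at pos=33)
pos=33: emit PLUS '+'
pos=34: enter COMMENT mode (saw '/*')
exit COMMENT mode (now at pos=42)
pos=43: emit ID 'a' (now at pos=44)
pos=44: emit RPAREN ')'
DONE. 6 tokens: [STR, ID, ID, PLUS, ID, RPAREN]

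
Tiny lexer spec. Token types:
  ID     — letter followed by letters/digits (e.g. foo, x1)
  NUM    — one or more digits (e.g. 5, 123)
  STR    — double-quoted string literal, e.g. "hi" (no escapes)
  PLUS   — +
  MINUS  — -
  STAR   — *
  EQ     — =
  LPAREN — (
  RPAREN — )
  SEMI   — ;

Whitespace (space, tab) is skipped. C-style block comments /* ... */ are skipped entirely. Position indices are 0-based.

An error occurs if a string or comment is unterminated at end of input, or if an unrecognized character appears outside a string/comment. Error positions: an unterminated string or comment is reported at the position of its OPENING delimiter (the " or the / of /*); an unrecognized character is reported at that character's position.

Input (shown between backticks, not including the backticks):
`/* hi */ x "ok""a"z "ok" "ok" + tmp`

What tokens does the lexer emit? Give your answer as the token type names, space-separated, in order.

Answer: ID STR STR ID STR STR PLUS ID

Derivation:
pos=0: enter COMMENT mode (saw '/*')
exit COMMENT mode (now at pos=8)
pos=9: emit ID 'x' (now at pos=10)
pos=11: enter STRING mode
pos=11: emit STR "ok" (now at pos=15)
pos=15: enter STRING mode
pos=15: emit STR "a" (now at pos=18)
pos=18: emit ID 'z' (now at pos=19)
pos=20: enter STRING mode
pos=20: emit STR "ok" (now at pos=24)
pos=25: enter STRING mode
pos=25: emit STR "ok" (now at pos=29)
pos=30: emit PLUS '+'
pos=32: emit ID 'tmp' (now at pos=35)
DONE. 8 tokens: [ID, STR, STR, ID, STR, STR, PLUS, ID]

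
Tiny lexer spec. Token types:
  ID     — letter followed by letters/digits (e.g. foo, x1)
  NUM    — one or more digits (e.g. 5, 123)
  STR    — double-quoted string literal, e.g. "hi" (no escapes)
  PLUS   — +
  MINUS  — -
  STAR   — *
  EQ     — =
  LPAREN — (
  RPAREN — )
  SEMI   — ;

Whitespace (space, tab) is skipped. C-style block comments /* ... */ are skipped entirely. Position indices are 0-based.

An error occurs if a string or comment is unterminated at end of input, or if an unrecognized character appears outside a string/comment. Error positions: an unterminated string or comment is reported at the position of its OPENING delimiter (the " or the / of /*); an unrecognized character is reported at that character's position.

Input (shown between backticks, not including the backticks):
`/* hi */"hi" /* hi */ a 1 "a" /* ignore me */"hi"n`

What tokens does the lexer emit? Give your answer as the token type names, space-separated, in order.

pos=0: enter COMMENT mode (saw '/*')
exit COMMENT mode (now at pos=8)
pos=8: enter STRING mode
pos=8: emit STR "hi" (now at pos=12)
pos=13: enter COMMENT mode (saw '/*')
exit COMMENT mode (now at pos=21)
pos=22: emit ID 'a' (now at pos=23)
pos=24: emit NUM '1' (now at pos=25)
pos=26: enter STRING mode
pos=26: emit STR "a" (now at pos=29)
pos=30: enter COMMENT mode (saw '/*')
exit COMMENT mode (now at pos=45)
pos=45: enter STRING mode
pos=45: emit STR "hi" (now at pos=49)
pos=49: emit ID 'n' (now at pos=50)
DONE. 6 tokens: [STR, ID, NUM, STR, STR, ID]

Answer: STR ID NUM STR STR ID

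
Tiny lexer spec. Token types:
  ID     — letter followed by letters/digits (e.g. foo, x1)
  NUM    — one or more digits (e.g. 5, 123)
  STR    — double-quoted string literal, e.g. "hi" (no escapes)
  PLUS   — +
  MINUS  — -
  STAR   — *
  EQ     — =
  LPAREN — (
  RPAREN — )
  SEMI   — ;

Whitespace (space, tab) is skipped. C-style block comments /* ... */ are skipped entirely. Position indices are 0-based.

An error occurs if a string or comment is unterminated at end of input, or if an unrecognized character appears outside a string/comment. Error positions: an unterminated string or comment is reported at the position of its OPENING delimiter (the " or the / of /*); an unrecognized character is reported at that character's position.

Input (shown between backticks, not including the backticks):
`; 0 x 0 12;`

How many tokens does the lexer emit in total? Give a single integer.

pos=0: emit SEMI ';'
pos=2: emit NUM '0' (now at pos=3)
pos=4: emit ID 'x' (now at pos=5)
pos=6: emit NUM '0' (now at pos=7)
pos=8: emit NUM '12' (now at pos=10)
pos=10: emit SEMI ';'
DONE. 6 tokens: [SEMI, NUM, ID, NUM, NUM, SEMI]

Answer: 6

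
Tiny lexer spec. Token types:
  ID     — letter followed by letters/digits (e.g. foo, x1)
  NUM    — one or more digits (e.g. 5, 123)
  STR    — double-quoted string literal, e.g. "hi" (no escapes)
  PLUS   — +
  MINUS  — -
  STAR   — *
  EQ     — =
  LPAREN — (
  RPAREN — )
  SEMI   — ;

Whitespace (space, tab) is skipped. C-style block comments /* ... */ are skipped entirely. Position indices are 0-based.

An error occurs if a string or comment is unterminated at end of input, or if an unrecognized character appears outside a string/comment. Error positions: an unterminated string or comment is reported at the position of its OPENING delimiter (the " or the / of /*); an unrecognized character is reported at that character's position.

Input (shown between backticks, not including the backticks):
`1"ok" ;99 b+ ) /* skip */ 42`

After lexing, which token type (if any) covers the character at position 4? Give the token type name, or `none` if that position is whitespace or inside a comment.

pos=0: emit NUM '1' (now at pos=1)
pos=1: enter STRING mode
pos=1: emit STR "ok" (now at pos=5)
pos=6: emit SEMI ';'
pos=7: emit NUM '99' (now at pos=9)
pos=10: emit ID 'b' (now at pos=11)
pos=11: emit PLUS '+'
pos=13: emit RPAREN ')'
pos=15: enter COMMENT mode (saw '/*')
exit COMMENT mode (now at pos=25)
pos=26: emit NUM '42' (now at pos=28)
DONE. 8 tokens: [NUM, STR, SEMI, NUM, ID, PLUS, RPAREN, NUM]
Position 4: char is '"' -> STR

Answer: STR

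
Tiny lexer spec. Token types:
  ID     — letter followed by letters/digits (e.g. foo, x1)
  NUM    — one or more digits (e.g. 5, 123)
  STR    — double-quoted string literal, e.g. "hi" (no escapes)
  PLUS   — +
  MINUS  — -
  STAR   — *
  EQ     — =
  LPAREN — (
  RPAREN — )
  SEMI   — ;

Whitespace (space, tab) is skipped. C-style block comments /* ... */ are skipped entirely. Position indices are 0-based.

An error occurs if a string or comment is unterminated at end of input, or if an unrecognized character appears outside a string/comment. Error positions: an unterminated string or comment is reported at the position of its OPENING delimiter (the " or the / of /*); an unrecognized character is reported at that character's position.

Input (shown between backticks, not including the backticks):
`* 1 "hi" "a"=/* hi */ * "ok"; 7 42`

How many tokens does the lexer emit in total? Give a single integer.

Answer: 10

Derivation:
pos=0: emit STAR '*'
pos=2: emit NUM '1' (now at pos=3)
pos=4: enter STRING mode
pos=4: emit STR "hi" (now at pos=8)
pos=9: enter STRING mode
pos=9: emit STR "a" (now at pos=12)
pos=12: emit EQ '='
pos=13: enter COMMENT mode (saw '/*')
exit COMMENT mode (now at pos=21)
pos=22: emit STAR '*'
pos=24: enter STRING mode
pos=24: emit STR "ok" (now at pos=28)
pos=28: emit SEMI ';'
pos=30: emit NUM '7' (now at pos=31)
pos=32: emit NUM '42' (now at pos=34)
DONE. 10 tokens: [STAR, NUM, STR, STR, EQ, STAR, STR, SEMI, NUM, NUM]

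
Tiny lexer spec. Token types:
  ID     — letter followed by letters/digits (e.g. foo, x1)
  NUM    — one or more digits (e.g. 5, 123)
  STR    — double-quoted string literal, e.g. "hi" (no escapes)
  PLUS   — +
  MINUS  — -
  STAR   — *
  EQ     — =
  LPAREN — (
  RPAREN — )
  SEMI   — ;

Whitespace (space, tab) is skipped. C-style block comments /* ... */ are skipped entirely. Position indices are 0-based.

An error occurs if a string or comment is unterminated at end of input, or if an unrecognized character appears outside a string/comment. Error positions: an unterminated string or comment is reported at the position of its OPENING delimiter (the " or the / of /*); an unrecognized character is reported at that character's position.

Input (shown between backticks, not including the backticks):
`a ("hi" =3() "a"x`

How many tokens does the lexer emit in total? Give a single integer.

Answer: 9

Derivation:
pos=0: emit ID 'a' (now at pos=1)
pos=2: emit LPAREN '('
pos=3: enter STRING mode
pos=3: emit STR "hi" (now at pos=7)
pos=8: emit EQ '='
pos=9: emit NUM '3' (now at pos=10)
pos=10: emit LPAREN '('
pos=11: emit RPAREN ')'
pos=13: enter STRING mode
pos=13: emit STR "a" (now at pos=16)
pos=16: emit ID 'x' (now at pos=17)
DONE. 9 tokens: [ID, LPAREN, STR, EQ, NUM, LPAREN, RPAREN, STR, ID]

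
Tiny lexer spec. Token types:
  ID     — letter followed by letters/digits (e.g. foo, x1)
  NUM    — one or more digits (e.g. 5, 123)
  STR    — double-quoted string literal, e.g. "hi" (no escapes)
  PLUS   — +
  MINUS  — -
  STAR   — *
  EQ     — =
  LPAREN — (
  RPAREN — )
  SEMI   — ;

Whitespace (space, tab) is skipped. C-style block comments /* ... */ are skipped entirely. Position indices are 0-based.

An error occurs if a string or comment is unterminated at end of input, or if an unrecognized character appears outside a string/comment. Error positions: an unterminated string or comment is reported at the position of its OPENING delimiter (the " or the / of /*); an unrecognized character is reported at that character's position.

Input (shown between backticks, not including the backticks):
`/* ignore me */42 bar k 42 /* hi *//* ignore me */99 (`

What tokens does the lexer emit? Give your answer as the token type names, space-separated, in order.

Answer: NUM ID ID NUM NUM LPAREN

Derivation:
pos=0: enter COMMENT mode (saw '/*')
exit COMMENT mode (now at pos=15)
pos=15: emit NUM '42' (now at pos=17)
pos=18: emit ID 'bar' (now at pos=21)
pos=22: emit ID 'k' (now at pos=23)
pos=24: emit NUM '42' (now at pos=26)
pos=27: enter COMMENT mode (saw '/*')
exit COMMENT mode (now at pos=35)
pos=35: enter COMMENT mode (saw '/*')
exit COMMENT mode (now at pos=50)
pos=50: emit NUM '99' (now at pos=52)
pos=53: emit LPAREN '('
DONE. 6 tokens: [NUM, ID, ID, NUM, NUM, LPAREN]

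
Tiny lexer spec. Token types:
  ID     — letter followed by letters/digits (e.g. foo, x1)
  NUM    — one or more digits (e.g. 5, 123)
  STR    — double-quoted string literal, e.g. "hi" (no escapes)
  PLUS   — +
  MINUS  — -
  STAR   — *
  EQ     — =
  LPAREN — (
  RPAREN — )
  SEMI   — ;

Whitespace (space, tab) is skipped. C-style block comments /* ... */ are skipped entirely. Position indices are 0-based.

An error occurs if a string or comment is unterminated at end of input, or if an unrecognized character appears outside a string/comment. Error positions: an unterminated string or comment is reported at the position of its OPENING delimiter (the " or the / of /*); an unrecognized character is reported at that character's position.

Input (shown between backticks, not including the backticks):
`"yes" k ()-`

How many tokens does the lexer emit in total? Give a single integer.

Answer: 5

Derivation:
pos=0: enter STRING mode
pos=0: emit STR "yes" (now at pos=5)
pos=6: emit ID 'k' (now at pos=7)
pos=8: emit LPAREN '('
pos=9: emit RPAREN ')'
pos=10: emit MINUS '-'
DONE. 5 tokens: [STR, ID, LPAREN, RPAREN, MINUS]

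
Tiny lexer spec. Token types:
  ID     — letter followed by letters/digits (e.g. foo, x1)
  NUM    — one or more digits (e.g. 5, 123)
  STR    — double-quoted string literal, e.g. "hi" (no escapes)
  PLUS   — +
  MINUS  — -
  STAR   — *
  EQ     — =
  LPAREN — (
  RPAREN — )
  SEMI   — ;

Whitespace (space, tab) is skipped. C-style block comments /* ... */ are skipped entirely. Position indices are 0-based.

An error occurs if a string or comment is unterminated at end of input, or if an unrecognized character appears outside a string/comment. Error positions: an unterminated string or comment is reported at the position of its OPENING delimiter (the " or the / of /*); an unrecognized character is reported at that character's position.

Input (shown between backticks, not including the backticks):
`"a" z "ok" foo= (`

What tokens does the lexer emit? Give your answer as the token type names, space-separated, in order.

Answer: STR ID STR ID EQ LPAREN

Derivation:
pos=0: enter STRING mode
pos=0: emit STR "a" (now at pos=3)
pos=4: emit ID 'z' (now at pos=5)
pos=6: enter STRING mode
pos=6: emit STR "ok" (now at pos=10)
pos=11: emit ID 'foo' (now at pos=14)
pos=14: emit EQ '='
pos=16: emit LPAREN '('
DONE. 6 tokens: [STR, ID, STR, ID, EQ, LPAREN]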